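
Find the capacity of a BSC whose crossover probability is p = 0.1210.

For BSC with error probability p:
C = 1 - H(p) where H(p) is binary entropy
H(0.1210) = -0.1210 × log₂(0.1210) - 0.8790 × log₂(0.8790)
H(p) = 0.5322
C = 1 - 0.5322 = 0.4678 bits/use


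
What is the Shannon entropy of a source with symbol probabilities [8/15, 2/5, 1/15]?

H(X) = -Σ p(x) log₂ p(x)
  -8/15 × log₂(8/15) = 0.4837
  -2/5 × log₂(2/5) = 0.5288
  -1/15 × log₂(1/15) = 0.2605
H(X) = 1.2729 bits


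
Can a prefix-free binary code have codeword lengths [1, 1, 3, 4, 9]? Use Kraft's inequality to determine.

Kraft inequality: Σ 2^(-l_i) ≤ 1 for prefix-free code
Calculating: 2^(-1) + 2^(-1) + 2^(-3) + 2^(-4) + 2^(-9)
= 0.5 + 0.5 + 0.125 + 0.0625 + 0.001953125
= 1.1895
Since 1.1895 > 1, prefix-free code does not exist


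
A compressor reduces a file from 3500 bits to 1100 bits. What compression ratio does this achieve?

Compression ratio = Original / Compressed
= 3500 / 1100 = 3.18:1


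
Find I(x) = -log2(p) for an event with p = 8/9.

Information content I(x) = -log₂(p(x))
I = -log₂(8/9) = -log₂(0.8889)
I = 0.1699 bits


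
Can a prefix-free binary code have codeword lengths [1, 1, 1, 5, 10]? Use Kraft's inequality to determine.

Kraft inequality: Σ 2^(-l_i) ≤ 1 for prefix-free code
Calculating: 2^(-1) + 2^(-1) + 2^(-1) + 2^(-5) + 2^(-10)
= 0.5 + 0.5 + 0.5 + 0.03125 + 0.0009765625
= 1.5322
Since 1.5322 > 1, prefix-free code does not exist


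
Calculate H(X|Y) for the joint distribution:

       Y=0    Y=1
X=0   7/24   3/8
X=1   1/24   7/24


H(X|Y) = Σ_y p(y) H(X|Y=y)
  p(Y=0) = 1/3, H(X|Y=0) = 0.5436
  p(Y=1) = 2/3, H(X|Y=1) = 0.9887
H(X|Y) = 0.3333×0.5436 + 0.6667×0.9887 = 0.8403 bits


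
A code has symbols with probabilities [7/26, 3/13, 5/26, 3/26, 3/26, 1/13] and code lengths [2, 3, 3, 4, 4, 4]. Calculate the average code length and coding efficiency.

Average length L = Σ p_i × l_i = 3.0385 bits
Entropy H = 2.4589 bits
Efficiency η = H/L × 100% = 80.93%


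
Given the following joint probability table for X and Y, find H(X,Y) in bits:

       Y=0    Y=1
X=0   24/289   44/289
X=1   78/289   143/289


H(X,Y) = -Σ p(x,y) log₂ p(x,y)
  p(0,0)=24/289: -0.0830 × log₂(0.0830) = 0.2981
  p(0,1)=44/289: -0.1522 × log₂(0.1522) = 0.4134
  p(1,0)=78/289: -0.2699 × log₂(0.2699) = 0.5100
  p(1,1)=143/289: -0.4948 × log₂(0.4948) = 0.5023
H(X,Y) = 1.7238 bits


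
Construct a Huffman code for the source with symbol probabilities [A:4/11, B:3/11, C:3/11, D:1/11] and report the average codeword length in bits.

Huffman tree construction:
Combine smallest probabilities repeatedly
Resulting codes:
  A: 11 (length 2)
  B: 01 (length 2)
  C: 10 (length 2)
  D: 00 (length 2)
Average length = Σ p(s) × length(s) = 2.0000 bits


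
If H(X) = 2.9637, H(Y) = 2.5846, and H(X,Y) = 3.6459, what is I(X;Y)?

I(X;Y) = H(X) + H(Y) - H(X,Y)
I(X;Y) = 2.9637 + 2.5846 - 3.6459 = 1.9024 bits


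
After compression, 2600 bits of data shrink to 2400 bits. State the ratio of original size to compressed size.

Compression ratio = Original / Compressed
= 2600 / 2400 = 1.08:1


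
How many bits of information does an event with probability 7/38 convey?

Information content I(x) = -log₂(p(x))
I = -log₂(7/38) = -log₂(0.1842)
I = 2.4406 bits


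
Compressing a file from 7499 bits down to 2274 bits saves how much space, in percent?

Space savings = (1 - Compressed/Original) × 100%
= (1 - 2274/7499) × 100%
= 69.68%


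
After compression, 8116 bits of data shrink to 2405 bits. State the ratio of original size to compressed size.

Compression ratio = Original / Compressed
= 8116 / 2405 = 3.37:1


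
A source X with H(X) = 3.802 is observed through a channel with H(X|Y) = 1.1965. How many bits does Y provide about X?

I(X;Y) = H(X) - H(X|Y)
I(X;Y) = 3.802 - 1.1965 = 2.6055 bits


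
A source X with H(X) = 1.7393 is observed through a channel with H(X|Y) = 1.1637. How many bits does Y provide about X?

I(X;Y) = H(X) - H(X|Y)
I(X;Y) = 1.7393 - 1.1637 = 0.5756 bits


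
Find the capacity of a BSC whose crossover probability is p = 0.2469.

For BSC with error probability p:
C = 1 - H(p) where H(p) is binary entropy
H(0.2469) = -0.2469 × log₂(0.2469) - 0.7531 × log₂(0.7531)
H(p) = 0.8063
C = 1 - 0.8063 = 0.1937 bits/use


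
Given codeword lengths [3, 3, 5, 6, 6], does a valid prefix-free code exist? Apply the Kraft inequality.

Kraft inequality: Σ 2^(-l_i) ≤ 1 for prefix-free code
Calculating: 2^(-3) + 2^(-3) + 2^(-5) + 2^(-6) + 2^(-6)
= 0.125 + 0.125 + 0.03125 + 0.015625 + 0.015625
= 0.3125
Since 0.3125 ≤ 1, prefix-free code exists


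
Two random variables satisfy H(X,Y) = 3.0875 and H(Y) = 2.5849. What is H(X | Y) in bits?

Chain rule: H(X,Y) = H(X|Y) + H(Y)
H(X|Y) = H(X,Y) - H(Y) = 3.0875 - 2.5849 = 0.5026 bits


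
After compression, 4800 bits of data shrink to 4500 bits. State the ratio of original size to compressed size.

Compression ratio = Original / Compressed
= 4800 / 4500 = 1.07:1


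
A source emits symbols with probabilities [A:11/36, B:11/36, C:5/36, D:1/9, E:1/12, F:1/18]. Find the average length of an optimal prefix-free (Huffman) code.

Huffman tree construction:
Combine smallest probabilities repeatedly
Resulting codes:
  A: 10 (length 2)
  B: 11 (length 2)
  C: 011 (length 3)
  D: 010 (length 3)
  E: 001 (length 3)
  F: 000 (length 3)
Average length = Σ p(s) × length(s) = 2.3889 bits


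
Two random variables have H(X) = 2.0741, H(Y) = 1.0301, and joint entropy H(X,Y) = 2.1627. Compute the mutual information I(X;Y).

I(X;Y) = H(X) + H(Y) - H(X,Y)
I(X;Y) = 2.0741 + 1.0301 - 2.1627 = 0.9415 bits


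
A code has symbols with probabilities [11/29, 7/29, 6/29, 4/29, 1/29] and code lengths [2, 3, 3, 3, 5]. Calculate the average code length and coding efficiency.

Average length L = Σ p_i × l_i = 2.6897 bits
Entropy H = 2.0575 bits
Efficiency η = H/L × 100% = 76.50%


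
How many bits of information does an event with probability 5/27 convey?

Information content I(x) = -log₂(p(x))
I = -log₂(5/27) = -log₂(0.1852)
I = 2.4330 bits


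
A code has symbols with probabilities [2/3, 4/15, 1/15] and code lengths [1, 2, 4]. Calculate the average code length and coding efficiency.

Average length L = Σ p_i × l_i = 1.4667 bits
Entropy H = 1.1589 bits
Efficiency η = H/L × 100% = 79.02%


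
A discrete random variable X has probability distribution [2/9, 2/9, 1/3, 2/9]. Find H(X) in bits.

H(X) = -Σ p(x) log₂ p(x)
  -2/9 × log₂(2/9) = 0.4822
  -2/9 × log₂(2/9) = 0.4822
  -1/3 × log₂(1/3) = 0.5283
  -2/9 × log₂(2/9) = 0.4822
H(X) = 1.9749 bits


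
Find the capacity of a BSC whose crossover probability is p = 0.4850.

For BSC with error probability p:
C = 1 - H(p) where H(p) is binary entropy
H(0.4850) = -0.4850 × log₂(0.4850) - 0.5150 × log₂(0.5150)
H(p) = 0.9994
C = 1 - 0.9994 = 0.0006 bits/use


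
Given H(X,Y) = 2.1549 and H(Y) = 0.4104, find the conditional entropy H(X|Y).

Chain rule: H(X,Y) = H(X|Y) + H(Y)
H(X|Y) = H(X,Y) - H(Y) = 2.1549 - 0.4104 = 1.7445 bits


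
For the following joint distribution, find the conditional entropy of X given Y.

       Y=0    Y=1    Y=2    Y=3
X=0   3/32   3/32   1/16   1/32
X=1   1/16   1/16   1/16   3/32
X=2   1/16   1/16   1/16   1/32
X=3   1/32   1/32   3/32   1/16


H(X|Y) = Σ_y p(y) H(X|Y=y)
  p(Y=0) = 1/4, H(X|Y=0) = 1.9056
  p(Y=1) = 1/4, H(X|Y=1) = 1.9056
  p(Y=2) = 9/32, H(X|Y=2) = 1.9749
  p(Y=3) = 7/32, H(X|Y=3) = 1.8424
H(X|Y) = 0.2500×1.9056 + 0.2500×1.9056 + 0.2812×1.9749 + 0.2188×1.8424 = 1.9113 bits


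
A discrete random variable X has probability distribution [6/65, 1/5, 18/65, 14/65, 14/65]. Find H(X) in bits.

H(X) = -Σ p(x) log₂ p(x)
  -6/65 × log₂(6/65) = 0.3173
  -1/5 × log₂(1/5) = 0.4644
  -18/65 × log₂(18/65) = 0.5130
  -14/65 × log₂(14/65) = 0.4771
  -14/65 × log₂(14/65) = 0.4771
H(X) = 2.2488 bits


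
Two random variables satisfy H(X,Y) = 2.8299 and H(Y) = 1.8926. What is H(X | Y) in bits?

Chain rule: H(X,Y) = H(X|Y) + H(Y)
H(X|Y) = H(X,Y) - H(Y) = 2.8299 - 1.8926 = 0.9373 bits


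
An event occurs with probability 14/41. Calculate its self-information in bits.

Information content I(x) = -log₂(p(x))
I = -log₂(14/41) = -log₂(0.3415)
I = 1.5502 bits


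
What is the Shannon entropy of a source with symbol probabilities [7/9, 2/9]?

H(X) = -Σ p(x) log₂ p(x)
  -7/9 × log₂(7/9) = 0.2820
  -2/9 × log₂(2/9) = 0.4822
H(X) = 0.7642 bits


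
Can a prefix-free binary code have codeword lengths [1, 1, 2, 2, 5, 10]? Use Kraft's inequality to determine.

Kraft inequality: Σ 2^(-l_i) ≤ 1 for prefix-free code
Calculating: 2^(-1) + 2^(-1) + 2^(-2) + 2^(-2) + 2^(-5) + 2^(-10)
= 0.5 + 0.5 + 0.25 + 0.25 + 0.03125 + 0.0009765625
= 1.5322
Since 1.5322 > 1, prefix-free code does not exist


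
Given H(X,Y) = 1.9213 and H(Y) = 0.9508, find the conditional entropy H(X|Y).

Chain rule: H(X,Y) = H(X|Y) + H(Y)
H(X|Y) = H(X,Y) - H(Y) = 1.9213 - 0.9508 = 0.9705 bits


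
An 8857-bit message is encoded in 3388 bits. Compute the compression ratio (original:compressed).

Compression ratio = Original / Compressed
= 8857 / 3388 = 2.61:1


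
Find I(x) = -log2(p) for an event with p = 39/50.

Information content I(x) = -log₂(p(x))
I = -log₂(39/50) = -log₂(0.7800)
I = 0.3585 bits


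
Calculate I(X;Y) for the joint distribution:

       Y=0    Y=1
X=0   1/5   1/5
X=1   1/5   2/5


H(X) = 0.9710, H(Y) = 0.9710, H(X,Y) = 1.9219
I(X;Y) = H(X) + H(Y) - H(X,Y) = 0.0200 bits


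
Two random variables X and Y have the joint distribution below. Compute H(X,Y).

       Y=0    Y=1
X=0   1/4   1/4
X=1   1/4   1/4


H(X,Y) = -Σ p(x,y) log₂ p(x,y)
  p(0,0)=1/4: -0.2500 × log₂(0.2500) = 0.5000
  p(0,1)=1/4: -0.2500 × log₂(0.2500) = 0.5000
  p(1,0)=1/4: -0.2500 × log₂(0.2500) = 0.5000
  p(1,1)=1/4: -0.2500 × log₂(0.2500) = 0.5000
H(X,Y) = 2.0000 bits


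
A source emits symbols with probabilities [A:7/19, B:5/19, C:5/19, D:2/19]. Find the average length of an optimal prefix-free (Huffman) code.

Huffman tree construction:
Combine smallest probabilities repeatedly
Resulting codes:
  A: 11 (length 2)
  B: 01 (length 2)
  C: 10 (length 2)
  D: 00 (length 2)
Average length = Σ p(s) × length(s) = 2.0000 bits


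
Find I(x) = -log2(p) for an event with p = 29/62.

Information content I(x) = -log₂(p(x))
I = -log₂(29/62) = -log₂(0.4677)
I = 1.0962 bits


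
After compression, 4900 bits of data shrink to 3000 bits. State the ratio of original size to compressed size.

Compression ratio = Original / Compressed
= 4900 / 3000 = 1.63:1


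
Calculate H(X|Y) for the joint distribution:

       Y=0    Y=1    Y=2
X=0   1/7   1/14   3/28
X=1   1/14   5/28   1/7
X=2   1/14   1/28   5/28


H(X|Y) = Σ_y p(y) H(X|Y=y)
  p(Y=0) = 2/7, H(X|Y=0) = 1.5000
  p(Y=1) = 2/7, H(X|Y=1) = 1.2988
  p(Y=2) = 3/7, H(X|Y=2) = 1.5546
H(X|Y) = 0.2857×1.5000 + 0.2857×1.2988 + 0.4286×1.5546 = 1.4659 bits


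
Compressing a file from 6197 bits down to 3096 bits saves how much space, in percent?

Space savings = (1 - Compressed/Original) × 100%
= (1 - 3096/6197) × 100%
= 50.04%


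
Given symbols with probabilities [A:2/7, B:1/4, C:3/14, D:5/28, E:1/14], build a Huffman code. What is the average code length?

Huffman tree construction:
Combine smallest probabilities repeatedly
Resulting codes:
  A: 11 (length 2)
  B: 01 (length 2)
  C: 00 (length 2)
  D: 101 (length 3)
  E: 100 (length 3)
Average length = Σ p(s) × length(s) = 2.2500 bits


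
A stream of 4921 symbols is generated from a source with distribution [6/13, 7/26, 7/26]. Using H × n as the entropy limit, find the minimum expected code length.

Entropy H = 1.5342 bits/symbol
Minimum bits = H × n = 1.5342 × 4921
= 7549.74 bits


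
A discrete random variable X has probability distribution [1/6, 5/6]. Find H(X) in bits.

H(X) = -Σ p(x) log₂ p(x)
  -1/6 × log₂(1/6) = 0.4308
  -5/6 × log₂(5/6) = 0.2192
H(X) = 0.6500 bits


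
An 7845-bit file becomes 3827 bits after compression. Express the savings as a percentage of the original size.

Space savings = (1 - Compressed/Original) × 100%
= (1 - 3827/7845) × 100%
= 51.22%


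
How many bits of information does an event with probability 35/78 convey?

Information content I(x) = -log₂(p(x))
I = -log₂(35/78) = -log₂(0.4487)
I = 1.1561 bits


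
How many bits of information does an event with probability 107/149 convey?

Information content I(x) = -log₂(p(x))
I = -log₂(107/149) = -log₂(0.7181)
I = 0.4777 bits


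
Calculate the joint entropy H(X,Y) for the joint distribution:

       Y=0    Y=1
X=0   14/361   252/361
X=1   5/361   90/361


H(X,Y) = -Σ p(x,y) log₂ p(x,y)
  p(0,0)=14/361: -0.0388 × log₂(0.0388) = 0.1818
  p(0,1)=252/361: -0.6981 × log₂(0.6981) = 0.3620
  p(1,0)=5/361: -0.0139 × log₂(0.0139) = 0.0855
  p(1,1)=90/361: -0.2493 × log₂(0.2493) = 0.4996
H(X,Y) = 1.1289 bits


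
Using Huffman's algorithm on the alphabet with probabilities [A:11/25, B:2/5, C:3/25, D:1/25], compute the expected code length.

Huffman tree construction:
Combine smallest probabilities repeatedly
Resulting codes:
  A: 0 (length 1)
  B: 11 (length 2)
  C: 101 (length 3)
  D: 100 (length 3)
Average length = Σ p(s) × length(s) = 1.7200 bits


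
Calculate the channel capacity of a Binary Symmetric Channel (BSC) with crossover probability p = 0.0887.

For BSC with error probability p:
C = 1 - H(p) where H(p) is binary entropy
H(0.0887) = -0.0887 × log₂(0.0887) - 0.9113 × log₂(0.9113)
H(p) = 0.4321
C = 1 - 0.4321 = 0.5679 bits/use


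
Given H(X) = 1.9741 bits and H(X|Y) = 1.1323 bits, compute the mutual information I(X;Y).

I(X;Y) = H(X) - H(X|Y)
I(X;Y) = 1.9741 - 1.1323 = 0.8418 bits


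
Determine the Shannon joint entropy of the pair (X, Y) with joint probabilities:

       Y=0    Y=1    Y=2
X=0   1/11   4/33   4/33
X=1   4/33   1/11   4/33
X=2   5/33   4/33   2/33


H(X,Y) = -Σ p(x,y) log₂ p(x,y)
  p(0,0)=1/11: -0.0909 × log₂(0.0909) = 0.3145
  p(0,1)=4/33: -0.1212 × log₂(0.1212) = 0.3690
  p(0,2)=4/33: -0.1212 × log₂(0.1212) = 0.3690
  p(1,0)=4/33: -0.1212 × log₂(0.1212) = 0.3690
  p(1,1)=1/11: -0.0909 × log₂(0.0909) = 0.3145
  p(1,2)=4/33: -0.1212 × log₂(0.1212) = 0.3690
  p(2,0)=5/33: -0.1515 × log₂(0.1515) = 0.4125
  p(2,1)=4/33: -0.1212 × log₂(0.1212) = 0.3690
  p(2,2)=2/33: -0.0606 × log₂(0.0606) = 0.2451
H(X,Y) = 3.1317 bits


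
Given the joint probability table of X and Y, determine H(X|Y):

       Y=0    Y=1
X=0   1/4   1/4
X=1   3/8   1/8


H(X|Y) = Σ_y p(y) H(X|Y=y)
  p(Y=0) = 5/8, H(X|Y=0) = 0.9710
  p(Y=1) = 3/8, H(X|Y=1) = 0.9183
H(X|Y) = 0.6250×0.9710 + 0.3750×0.9183 = 0.9512 bits


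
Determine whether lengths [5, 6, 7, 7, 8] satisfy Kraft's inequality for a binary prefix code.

Kraft inequality: Σ 2^(-l_i) ≤ 1 for prefix-free code
Calculating: 2^(-5) + 2^(-6) + 2^(-7) + 2^(-7) + 2^(-8)
= 0.03125 + 0.015625 + 0.0078125 + 0.0078125 + 0.00390625
= 0.0664
Since 0.0664 ≤ 1, prefix-free code exists


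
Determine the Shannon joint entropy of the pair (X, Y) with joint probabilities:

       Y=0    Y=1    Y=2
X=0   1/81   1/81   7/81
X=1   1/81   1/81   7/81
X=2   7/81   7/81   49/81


H(X,Y) = -Σ p(x,y) log₂ p(x,y)
  p(0,0)=1/81: -0.0123 × log₂(0.0123) = 0.0783
  p(0,1)=1/81: -0.0123 × log₂(0.0123) = 0.0783
  p(0,2)=7/81: -0.0864 × log₂(0.0864) = 0.3053
  p(1,0)=1/81: -0.0123 × log₂(0.0123) = 0.0783
  p(1,1)=1/81: -0.0123 × log₂(0.0123) = 0.0783
  p(1,2)=7/81: -0.0864 × log₂(0.0864) = 0.3053
  p(2,0)=7/81: -0.0864 × log₂(0.0864) = 0.3053
  p(2,1)=7/81: -0.0864 × log₂(0.0864) = 0.3053
  p(2,2)=49/81: -0.6049 × log₂(0.6049) = 0.4387
H(X,Y) = 1.9729 bits


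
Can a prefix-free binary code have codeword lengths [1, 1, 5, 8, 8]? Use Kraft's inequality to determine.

Kraft inequality: Σ 2^(-l_i) ≤ 1 for prefix-free code
Calculating: 2^(-1) + 2^(-1) + 2^(-5) + 2^(-8) + 2^(-8)
= 0.5 + 0.5 + 0.03125 + 0.00390625 + 0.00390625
= 1.0391
Since 1.0391 > 1, prefix-free code does not exist


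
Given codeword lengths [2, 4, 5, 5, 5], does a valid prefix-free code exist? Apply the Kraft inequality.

Kraft inequality: Σ 2^(-l_i) ≤ 1 for prefix-free code
Calculating: 2^(-2) + 2^(-4) + 2^(-5) + 2^(-5) + 2^(-5)
= 0.25 + 0.0625 + 0.03125 + 0.03125 + 0.03125
= 0.4062
Since 0.4062 ≤ 1, prefix-free code exists


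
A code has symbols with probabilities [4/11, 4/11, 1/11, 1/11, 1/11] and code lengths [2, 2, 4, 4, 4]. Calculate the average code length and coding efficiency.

Average length L = Σ p_i × l_i = 2.5455 bits
Entropy H = 2.0049 bits
Efficiency η = H/L × 100% = 78.76%


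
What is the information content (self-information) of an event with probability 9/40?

Information content I(x) = -log₂(p(x))
I = -log₂(9/40) = -log₂(0.2250)
I = 2.1520 bits


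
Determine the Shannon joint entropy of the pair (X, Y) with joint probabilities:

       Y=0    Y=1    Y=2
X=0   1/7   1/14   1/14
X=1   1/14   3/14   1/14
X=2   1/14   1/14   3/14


H(X,Y) = -Σ p(x,y) log₂ p(x,y)
  p(0,0)=1/7: -0.1429 × log₂(0.1429) = 0.4011
  p(0,1)=1/14: -0.0714 × log₂(0.0714) = 0.2720
  p(0,2)=1/14: -0.0714 × log₂(0.0714) = 0.2720
  p(1,0)=1/14: -0.0714 × log₂(0.0714) = 0.2720
  p(1,1)=3/14: -0.2143 × log₂(0.2143) = 0.4762
  p(1,2)=1/14: -0.0714 × log₂(0.0714) = 0.2720
  p(2,0)=1/14: -0.0714 × log₂(0.0714) = 0.2720
  p(2,1)=1/14: -0.0714 × log₂(0.0714) = 0.2720
  p(2,2)=3/14: -0.2143 × log₂(0.2143) = 0.4762
H(X,Y) = 2.9852 bits


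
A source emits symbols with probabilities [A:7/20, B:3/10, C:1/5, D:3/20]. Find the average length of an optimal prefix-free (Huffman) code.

Huffman tree construction:
Combine smallest probabilities repeatedly
Resulting codes:
  A: 11 (length 2)
  B: 10 (length 2)
  C: 01 (length 2)
  D: 00 (length 2)
Average length = Σ p(s) × length(s) = 2.0000 bits


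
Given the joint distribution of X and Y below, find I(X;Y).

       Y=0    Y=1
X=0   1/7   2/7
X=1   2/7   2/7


H(X) = 0.9852, H(Y) = 0.9852, H(X,Y) = 1.9502
I(X;Y) = H(X) + H(Y) - H(X,Y) = 0.0202 bits


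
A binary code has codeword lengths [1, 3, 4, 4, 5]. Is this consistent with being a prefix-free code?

Kraft inequality: Σ 2^(-l_i) ≤ 1 for prefix-free code
Calculating: 2^(-1) + 2^(-3) + 2^(-4) + 2^(-4) + 2^(-5)
= 0.5 + 0.125 + 0.0625 + 0.0625 + 0.03125
= 0.7812
Since 0.7812 ≤ 1, prefix-free code exists


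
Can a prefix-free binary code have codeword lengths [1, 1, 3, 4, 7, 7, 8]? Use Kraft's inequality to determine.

Kraft inequality: Σ 2^(-l_i) ≤ 1 for prefix-free code
Calculating: 2^(-1) + 2^(-1) + 2^(-3) + 2^(-4) + 2^(-7) + 2^(-7) + 2^(-8)
= 0.5 + 0.5 + 0.125 + 0.0625 + 0.0078125 + 0.0078125 + 0.00390625
= 1.2070
Since 1.2070 > 1, prefix-free code does not exist


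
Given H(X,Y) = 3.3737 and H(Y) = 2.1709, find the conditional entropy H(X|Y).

Chain rule: H(X,Y) = H(X|Y) + H(Y)
H(X|Y) = H(X,Y) - H(Y) = 3.3737 - 2.1709 = 1.2028 bits


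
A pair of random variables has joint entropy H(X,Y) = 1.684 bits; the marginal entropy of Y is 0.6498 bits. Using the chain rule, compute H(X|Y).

Chain rule: H(X,Y) = H(X|Y) + H(Y)
H(X|Y) = H(X,Y) - H(Y) = 1.684 - 0.6498 = 1.0342 bits


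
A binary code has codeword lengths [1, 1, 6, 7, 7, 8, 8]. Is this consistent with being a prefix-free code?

Kraft inequality: Σ 2^(-l_i) ≤ 1 for prefix-free code
Calculating: 2^(-1) + 2^(-1) + 2^(-6) + 2^(-7) + 2^(-7) + 2^(-8) + 2^(-8)
= 0.5 + 0.5 + 0.015625 + 0.0078125 + 0.0078125 + 0.00390625 + 0.00390625
= 1.0391
Since 1.0391 > 1, prefix-free code does not exist


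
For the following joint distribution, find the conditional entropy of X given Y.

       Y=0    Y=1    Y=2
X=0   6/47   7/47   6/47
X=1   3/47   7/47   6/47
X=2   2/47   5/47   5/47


H(X|Y) = Σ_y p(y) H(X|Y=y)
  p(Y=0) = 11/47, H(X|Y=0) = 1.4354
  p(Y=1) = 19/47, H(X|Y=1) = 1.5683
  p(Y=2) = 17/47, H(X|Y=2) = 1.5799
H(X|Y) = 0.2340×1.4354 + 0.4043×1.5683 + 0.3617×1.5799 = 1.5414 bits


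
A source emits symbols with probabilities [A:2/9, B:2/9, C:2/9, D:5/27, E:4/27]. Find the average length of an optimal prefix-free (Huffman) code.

Huffman tree construction:
Combine smallest probabilities repeatedly
Resulting codes:
  A: 00 (length 2)
  B: 01 (length 2)
  C: 10 (length 2)
  D: 111 (length 3)
  E: 110 (length 3)
Average length = Σ p(s) × length(s) = 2.3333 bits


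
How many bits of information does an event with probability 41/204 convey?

Information content I(x) = -log₂(p(x))
I = -log₂(41/204) = -log₂(0.2010)
I = 2.3149 bits


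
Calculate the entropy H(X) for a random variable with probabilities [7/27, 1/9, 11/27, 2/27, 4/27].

H(X) = -Σ p(x) log₂ p(x)
  -7/27 × log₂(7/27) = 0.5049
  -1/9 × log₂(1/9) = 0.3522
  -11/27 × log₂(11/27) = 0.5278
  -2/27 × log₂(2/27) = 0.2781
  -4/27 × log₂(4/27) = 0.4081
H(X) = 2.0712 bits


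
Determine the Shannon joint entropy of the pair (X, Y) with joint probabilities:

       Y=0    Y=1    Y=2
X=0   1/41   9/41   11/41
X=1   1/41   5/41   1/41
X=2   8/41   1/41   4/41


H(X,Y) = -Σ p(x,y) log₂ p(x,y)
  p(0,0)=1/41: -0.0244 × log₂(0.0244) = 0.1307
  p(0,1)=9/41: -0.2195 × log₂(0.2195) = 0.4802
  p(0,2)=11/41: -0.2683 × log₂(0.2683) = 0.5093
  p(1,0)=1/41: -0.0244 × log₂(0.0244) = 0.1307
  p(1,1)=5/41: -0.1220 × log₂(0.1220) = 0.3702
  p(1,2)=1/41: -0.0244 × log₂(0.0244) = 0.1307
  p(2,0)=8/41: -0.1951 × log₂(0.1951) = 0.4600
  p(2,1)=1/41: -0.0244 × log₂(0.0244) = 0.1307
  p(2,2)=4/41: -0.0976 × log₂(0.0976) = 0.3276
H(X,Y) = 2.6699 bits


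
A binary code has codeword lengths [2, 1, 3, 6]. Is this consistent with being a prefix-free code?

Kraft inequality: Σ 2^(-l_i) ≤ 1 for prefix-free code
Calculating: 2^(-2) + 2^(-1) + 2^(-3) + 2^(-6)
= 0.25 + 0.5 + 0.125 + 0.015625
= 0.8906
Since 0.8906 ≤ 1, prefix-free code exists


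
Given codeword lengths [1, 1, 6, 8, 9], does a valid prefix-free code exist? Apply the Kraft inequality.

Kraft inequality: Σ 2^(-l_i) ≤ 1 for prefix-free code
Calculating: 2^(-1) + 2^(-1) + 2^(-6) + 2^(-8) + 2^(-9)
= 0.5 + 0.5 + 0.015625 + 0.00390625 + 0.001953125
= 1.0215
Since 1.0215 > 1, prefix-free code does not exist


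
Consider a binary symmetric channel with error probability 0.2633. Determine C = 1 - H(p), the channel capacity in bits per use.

For BSC with error probability p:
C = 1 - H(p) where H(p) is binary entropy
H(0.2633) = -0.2633 × log₂(0.2633) - 0.7367 × log₂(0.7367)
H(p) = 0.8317
C = 1 - 0.8317 = 0.1683 bits/use


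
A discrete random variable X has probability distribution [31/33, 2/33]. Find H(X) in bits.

H(X) = -Σ p(x) log₂ p(x)
  -31/33 × log₂(31/33) = 0.0847
  -2/33 × log₂(2/33) = 0.2451
H(X) = 0.3298 bits


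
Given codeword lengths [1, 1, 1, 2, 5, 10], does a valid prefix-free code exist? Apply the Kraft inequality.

Kraft inequality: Σ 2^(-l_i) ≤ 1 for prefix-free code
Calculating: 2^(-1) + 2^(-1) + 2^(-1) + 2^(-2) + 2^(-5) + 2^(-10)
= 0.5 + 0.5 + 0.5 + 0.25 + 0.03125 + 0.0009765625
= 1.7822
Since 1.7822 > 1, prefix-free code does not exist


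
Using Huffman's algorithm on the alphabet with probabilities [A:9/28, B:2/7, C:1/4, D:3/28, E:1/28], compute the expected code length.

Huffman tree construction:
Combine smallest probabilities repeatedly
Resulting codes:
  A: 11 (length 2)
  B: 10 (length 2)
  C: 01 (length 2)
  D: 001 (length 3)
  E: 000 (length 3)
Average length = Σ p(s) × length(s) = 2.1429 bits


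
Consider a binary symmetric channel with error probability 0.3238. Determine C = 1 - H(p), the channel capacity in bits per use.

For BSC with error probability p:
C = 1 - H(p) where H(p) is binary entropy
H(0.3238) = -0.3238 × log₂(0.3238) - 0.6762 × log₂(0.6762)
H(p) = 0.9085
C = 1 - 0.9085 = 0.0915 bits/use


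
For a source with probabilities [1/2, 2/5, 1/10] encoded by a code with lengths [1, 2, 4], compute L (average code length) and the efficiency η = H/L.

Average length L = Σ p_i × l_i = 1.7000 bits
Entropy H = 1.3610 bits
Efficiency η = H/L × 100% = 80.06%


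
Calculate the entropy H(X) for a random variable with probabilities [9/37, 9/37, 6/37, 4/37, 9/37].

H(X) = -Σ p(x) log₂ p(x)
  -9/37 × log₂(9/37) = 0.4961
  -9/37 × log₂(9/37) = 0.4961
  -6/37 × log₂(6/37) = 0.4256
  -4/37 × log₂(4/37) = 0.3470
  -9/37 × log₂(9/37) = 0.4961
H(X) = 2.2609 bits


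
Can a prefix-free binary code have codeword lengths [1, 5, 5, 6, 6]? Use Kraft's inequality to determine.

Kraft inequality: Σ 2^(-l_i) ≤ 1 for prefix-free code
Calculating: 2^(-1) + 2^(-5) + 2^(-5) + 2^(-6) + 2^(-6)
= 0.5 + 0.03125 + 0.03125 + 0.015625 + 0.015625
= 0.5938
Since 0.5938 ≤ 1, prefix-free code exists


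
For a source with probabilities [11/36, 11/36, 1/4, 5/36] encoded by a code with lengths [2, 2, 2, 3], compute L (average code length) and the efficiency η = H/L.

Average length L = Σ p_i × l_i = 2.1389 bits
Entropy H = 1.9409 bits
Efficiency η = H/L × 100% = 90.74%


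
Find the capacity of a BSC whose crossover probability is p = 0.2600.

For BSC with error probability p:
C = 1 - H(p) where H(p) is binary entropy
H(0.2600) = -0.2600 × log₂(0.2600) - 0.7400 × log₂(0.7400)
H(p) = 0.8267
C = 1 - 0.8267 = 0.1733 bits/use


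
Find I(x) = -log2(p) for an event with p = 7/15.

Information content I(x) = -log₂(p(x))
I = -log₂(7/15) = -log₂(0.4667)
I = 1.0995 bits


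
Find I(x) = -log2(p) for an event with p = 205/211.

Information content I(x) = -log₂(p(x))
I = -log₂(205/211) = -log₂(0.9716)
I = 0.0416 bits


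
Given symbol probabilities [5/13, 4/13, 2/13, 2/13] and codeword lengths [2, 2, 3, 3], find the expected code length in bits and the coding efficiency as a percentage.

Average length L = Σ p_i × l_i = 2.3077 bits
Entropy H = 1.8843 bits
Efficiency η = H/L × 100% = 81.65%


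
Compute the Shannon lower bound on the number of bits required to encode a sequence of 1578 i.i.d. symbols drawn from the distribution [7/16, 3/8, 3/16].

Entropy H = 1.5052 bits/symbol
Minimum bits = H × n = 1.5052 × 1578
= 2375.27 bits


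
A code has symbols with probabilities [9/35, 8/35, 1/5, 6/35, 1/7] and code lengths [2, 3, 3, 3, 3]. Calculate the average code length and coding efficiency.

Average length L = Σ p_i × l_i = 2.7429 bits
Entropy H = 2.2921 bits
Efficiency η = H/L × 100% = 83.57%


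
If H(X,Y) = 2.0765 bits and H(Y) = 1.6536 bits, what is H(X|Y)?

Chain rule: H(X,Y) = H(X|Y) + H(Y)
H(X|Y) = H(X,Y) - H(Y) = 2.0765 - 1.6536 = 0.4229 bits


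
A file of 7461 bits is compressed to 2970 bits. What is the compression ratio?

Compression ratio = Original / Compressed
= 7461 / 2970 = 2.51:1


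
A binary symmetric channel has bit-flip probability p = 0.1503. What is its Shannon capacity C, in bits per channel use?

For BSC with error probability p:
C = 1 - H(p) where H(p) is binary entropy
H(0.1503) = -0.1503 × log₂(0.1503) - 0.8497 × log₂(0.8497)
H(p) = 0.6106
C = 1 - 0.6106 = 0.3894 bits/use


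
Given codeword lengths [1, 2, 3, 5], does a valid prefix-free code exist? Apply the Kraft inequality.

Kraft inequality: Σ 2^(-l_i) ≤ 1 for prefix-free code
Calculating: 2^(-1) + 2^(-2) + 2^(-3) + 2^(-5)
= 0.5 + 0.25 + 0.125 + 0.03125
= 0.9062
Since 0.9062 ≤ 1, prefix-free code exists


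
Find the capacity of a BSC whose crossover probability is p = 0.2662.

For BSC with error probability p:
C = 1 - H(p) where H(p) is binary entropy
H(0.2662) = -0.2662 × log₂(0.2662) - 0.7338 × log₂(0.7338)
H(p) = 0.8360
C = 1 - 0.8360 = 0.1640 bits/use


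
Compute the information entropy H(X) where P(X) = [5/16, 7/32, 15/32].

H(X) = -Σ p(x) log₂ p(x)
  -5/16 × log₂(5/16) = 0.5244
  -7/32 × log₂(7/32) = 0.4796
  -15/32 × log₂(15/32) = 0.5124
H(X) = 1.5164 bits


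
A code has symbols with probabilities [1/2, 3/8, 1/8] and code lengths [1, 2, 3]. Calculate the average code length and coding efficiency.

Average length L = Σ p_i × l_i = 1.6250 bits
Entropy H = 1.4056 bits
Efficiency η = H/L × 100% = 86.50%


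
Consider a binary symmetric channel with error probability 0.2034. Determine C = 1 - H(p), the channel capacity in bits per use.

For BSC with error probability p:
C = 1 - H(p) where H(p) is binary entropy
H(0.2034) = -0.2034 × log₂(0.2034) - 0.7966 × log₂(0.7966)
H(p) = 0.7287
C = 1 - 0.7287 = 0.2713 bits/use


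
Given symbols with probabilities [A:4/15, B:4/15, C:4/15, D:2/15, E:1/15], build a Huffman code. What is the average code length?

Huffman tree construction:
Combine smallest probabilities repeatedly
Resulting codes:
  A: 01 (length 2)
  B: 10 (length 2)
  C: 11 (length 2)
  D: 001 (length 3)
  E: 000 (length 3)
Average length = Σ p(s) × length(s) = 2.2000 bits


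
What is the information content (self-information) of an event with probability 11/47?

Information content I(x) = -log₂(p(x))
I = -log₂(11/47) = -log₂(0.2340)
I = 2.0952 bits


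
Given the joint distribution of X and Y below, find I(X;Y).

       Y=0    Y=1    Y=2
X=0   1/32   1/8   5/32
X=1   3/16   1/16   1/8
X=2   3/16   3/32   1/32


H(X) = 1.5794, H(Y) = 1.5671, H(X,Y) = 2.9567
I(X;Y) = H(X) + H(Y) - H(X,Y) = 0.1897 bits


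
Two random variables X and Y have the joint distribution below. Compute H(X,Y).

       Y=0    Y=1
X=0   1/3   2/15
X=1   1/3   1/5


H(X,Y) = -Σ p(x,y) log₂ p(x,y)
  p(0,0)=1/3: -0.3333 × log₂(0.3333) = 0.5283
  p(0,1)=2/15: -0.1333 × log₂(0.1333) = 0.3876
  p(1,0)=1/3: -0.3333 × log₂(0.3333) = 0.5283
  p(1,1)=1/5: -0.2000 × log₂(0.2000) = 0.4644
H(X,Y) = 1.9086 bits


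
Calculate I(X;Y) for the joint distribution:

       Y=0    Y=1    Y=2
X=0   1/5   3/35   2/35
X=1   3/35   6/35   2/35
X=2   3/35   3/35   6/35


H(X) = 1.5838, H(Y) = 1.5766, H(X,Y) = 3.0238
I(X;Y) = H(X) + H(Y) - H(X,Y) = 0.1365 bits


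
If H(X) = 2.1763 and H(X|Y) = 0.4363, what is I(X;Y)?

I(X;Y) = H(X) - H(X|Y)
I(X;Y) = 2.1763 - 0.4363 = 1.74 bits


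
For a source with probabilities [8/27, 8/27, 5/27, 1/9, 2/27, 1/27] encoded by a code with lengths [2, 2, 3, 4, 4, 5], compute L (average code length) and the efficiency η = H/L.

Average length L = Σ p_i × l_i = 2.6667 bits
Entropy H = 2.2969 bits
Efficiency η = H/L × 100% = 86.14%


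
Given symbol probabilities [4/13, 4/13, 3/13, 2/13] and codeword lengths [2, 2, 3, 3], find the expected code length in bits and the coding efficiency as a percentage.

Average length L = Σ p_i × l_i = 2.3846 bits
Entropy H = 1.9501 bits
Efficiency η = H/L × 100% = 81.78%


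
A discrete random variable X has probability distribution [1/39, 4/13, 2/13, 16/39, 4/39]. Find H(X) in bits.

H(X) = -Σ p(x) log₂ p(x)
  -1/39 × log₂(1/39) = 0.1355
  -4/13 × log₂(4/13) = 0.5232
  -2/13 × log₂(2/13) = 0.4155
  -16/39 × log₂(16/39) = 0.5273
  -4/39 × log₂(4/39) = 0.3370
H(X) = 1.9385 bits


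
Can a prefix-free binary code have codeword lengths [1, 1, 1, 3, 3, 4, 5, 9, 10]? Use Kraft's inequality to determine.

Kraft inequality: Σ 2^(-l_i) ≤ 1 for prefix-free code
Calculating: 2^(-1) + 2^(-1) + 2^(-1) + 2^(-3) + 2^(-3) + 2^(-4) + 2^(-5) + 2^(-9) + 2^(-10)
= 0.5 + 0.5 + 0.5 + 0.125 + 0.125 + 0.0625 + 0.03125 + 0.001953125 + 0.0009765625
= 1.8467
Since 1.8467 > 1, prefix-free code does not exist


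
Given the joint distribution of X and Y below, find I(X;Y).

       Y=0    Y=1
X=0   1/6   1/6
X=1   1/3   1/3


H(X) = 0.9183, H(Y) = 1.0000, H(X,Y) = 1.9183
I(X;Y) = H(X) + H(Y) - H(X,Y) = 0.0000 bits


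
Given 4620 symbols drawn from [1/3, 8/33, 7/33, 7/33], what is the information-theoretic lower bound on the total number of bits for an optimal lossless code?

Entropy H = 1.9730 bits/symbol
Minimum bits = H × n = 1.9730 × 4620
= 9115.16 bits


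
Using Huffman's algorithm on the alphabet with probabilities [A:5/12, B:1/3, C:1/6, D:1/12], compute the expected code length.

Huffman tree construction:
Combine smallest probabilities repeatedly
Resulting codes:
  A: 0 (length 1)
  B: 11 (length 2)
  C: 101 (length 3)
  D: 100 (length 3)
Average length = Σ p(s) × length(s) = 1.8333 bits


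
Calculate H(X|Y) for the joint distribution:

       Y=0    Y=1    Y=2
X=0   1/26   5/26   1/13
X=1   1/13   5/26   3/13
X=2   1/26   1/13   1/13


H(X|Y) = Σ_y p(y) H(X|Y=y)
  p(Y=0) = 2/13, H(X|Y=0) = 1.5000
  p(Y=1) = 6/13, H(X|Y=1) = 1.4834
  p(Y=2) = 5/13, H(X|Y=2) = 1.3710
H(X|Y) = 0.1538×1.5000 + 0.4615×1.4834 + 0.3846×1.3710 = 1.4427 bits


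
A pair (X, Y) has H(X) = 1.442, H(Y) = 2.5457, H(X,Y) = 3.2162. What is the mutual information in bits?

I(X;Y) = H(X) + H(Y) - H(X,Y)
I(X;Y) = 1.442 + 2.5457 - 3.2162 = 0.7715 bits


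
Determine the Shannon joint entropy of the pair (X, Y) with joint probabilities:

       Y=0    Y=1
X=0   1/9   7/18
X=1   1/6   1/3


H(X,Y) = -Σ p(x,y) log₂ p(x,y)
  p(0,0)=1/9: -0.1111 × log₂(0.1111) = 0.3522
  p(0,1)=7/18: -0.3889 × log₂(0.3889) = 0.5299
  p(1,0)=1/6: -0.1667 × log₂(0.1667) = 0.4308
  p(1,1)=1/3: -0.3333 × log₂(0.3333) = 0.5283
H(X,Y) = 1.8413 bits


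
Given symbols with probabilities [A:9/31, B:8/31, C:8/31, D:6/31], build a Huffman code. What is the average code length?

Huffman tree construction:
Combine smallest probabilities repeatedly
Resulting codes:
  A: 11 (length 2)
  B: 01 (length 2)
  C: 10 (length 2)
  D: 00 (length 2)
Average length = Σ p(s) × length(s) = 2.0000 bits


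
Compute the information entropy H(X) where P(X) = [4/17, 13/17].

H(X) = -Σ p(x) log₂ p(x)
  -4/17 × log₂(4/17) = 0.4912
  -13/17 × log₂(13/17) = 0.2960
H(X) = 0.7871 bits


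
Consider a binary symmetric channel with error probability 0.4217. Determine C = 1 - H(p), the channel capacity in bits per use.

For BSC with error probability p:
C = 1 - H(p) where H(p) is binary entropy
H(0.4217) = -0.4217 × log₂(0.4217) - 0.5783 × log₂(0.5783)
H(p) = 0.9822
C = 1 - 0.9822 = 0.0178 bits/use


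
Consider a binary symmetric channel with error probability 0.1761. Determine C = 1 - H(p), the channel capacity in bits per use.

For BSC with error probability p:
C = 1 - H(p) where H(p) is binary entropy
H(0.1761) = -0.1761 × log₂(0.1761) - 0.8239 × log₂(0.8239)
H(p) = 0.6715
C = 1 - 0.6715 = 0.3285 bits/use


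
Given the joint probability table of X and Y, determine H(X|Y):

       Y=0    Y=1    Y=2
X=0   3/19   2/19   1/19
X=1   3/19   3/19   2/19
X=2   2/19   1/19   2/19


H(X|Y) = Σ_y p(y) H(X|Y=y)
  p(Y=0) = 8/19, H(X|Y=0) = 1.5613
  p(Y=1) = 6/19, H(X|Y=1) = 1.4591
  p(Y=2) = 5/19, H(X|Y=2) = 1.5219
H(X|Y) = 0.4211×1.5613 + 0.3158×1.4591 + 0.2632×1.5219 = 1.5187 bits


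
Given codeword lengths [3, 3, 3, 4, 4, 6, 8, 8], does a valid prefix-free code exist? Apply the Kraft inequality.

Kraft inequality: Σ 2^(-l_i) ≤ 1 for prefix-free code
Calculating: 2^(-3) + 2^(-3) + 2^(-3) + 2^(-4) + 2^(-4) + 2^(-6) + 2^(-8) + 2^(-8)
= 0.125 + 0.125 + 0.125 + 0.0625 + 0.0625 + 0.015625 + 0.00390625 + 0.00390625
= 0.5234
Since 0.5234 ≤ 1, prefix-free code exists


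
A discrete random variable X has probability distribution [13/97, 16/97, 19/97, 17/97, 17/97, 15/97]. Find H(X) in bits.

H(X) = -Σ p(x) log₂ p(x)
  -13/97 × log₂(13/97) = 0.3886
  -16/97 × log₂(16/97) = 0.4289
  -19/97 × log₂(19/97) = 0.4607
  -17/97 × log₂(17/97) = 0.4403
  -17/97 × log₂(17/97) = 0.4403
  -15/97 × log₂(15/97) = 0.4164
H(X) = 2.5752 bits


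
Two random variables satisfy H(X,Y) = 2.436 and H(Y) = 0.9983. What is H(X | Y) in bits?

Chain rule: H(X,Y) = H(X|Y) + H(Y)
H(X|Y) = H(X,Y) - H(Y) = 2.436 - 0.9983 = 1.4377 bits


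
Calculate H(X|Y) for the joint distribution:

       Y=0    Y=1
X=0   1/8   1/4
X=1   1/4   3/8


H(X|Y) = Σ_y p(y) H(X|Y=y)
  p(Y=0) = 3/8, H(X|Y=0) = 0.9183
  p(Y=1) = 5/8, H(X|Y=1) = 0.9710
H(X|Y) = 0.3750×0.9183 + 0.6250×0.9710 = 0.9512 bits


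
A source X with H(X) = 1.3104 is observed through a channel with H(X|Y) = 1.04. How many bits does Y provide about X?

I(X;Y) = H(X) - H(X|Y)
I(X;Y) = 1.3104 - 1.04 = 0.2704 bits


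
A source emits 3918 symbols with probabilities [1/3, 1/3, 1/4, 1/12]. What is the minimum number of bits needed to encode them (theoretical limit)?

Entropy H = 1.8554 bits/symbol
Minimum bits = H × n = 1.8554 × 3918
= 7269.41 bits


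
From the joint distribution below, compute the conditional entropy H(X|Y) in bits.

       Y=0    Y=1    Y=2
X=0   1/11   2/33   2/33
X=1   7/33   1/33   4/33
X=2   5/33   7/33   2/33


H(X|Y) = Σ_y p(y) H(X|Y=y)
  p(Y=0) = 5/11, H(X|Y=0) = 1.5058
  p(Y=1) = 10/33, H(X|Y=1) = 1.1568
  p(Y=2) = 8/33, H(X|Y=2) = 1.5000
H(X|Y) = 0.4545×1.5058 + 0.3030×1.1568 + 0.2424×1.5000 = 1.3986 bits


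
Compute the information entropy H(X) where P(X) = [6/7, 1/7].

H(X) = -Σ p(x) log₂ p(x)
  -6/7 × log₂(6/7) = 0.1906
  -1/7 × log₂(1/7) = 0.4011
H(X) = 0.5917 bits


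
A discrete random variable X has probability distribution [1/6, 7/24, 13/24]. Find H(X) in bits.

H(X) = -Σ p(x) log₂ p(x)
  -1/6 × log₂(1/6) = 0.4308
  -7/24 × log₂(7/24) = 0.5185
  -13/24 × log₂(13/24) = 0.4791
H(X) = 1.4284 bits


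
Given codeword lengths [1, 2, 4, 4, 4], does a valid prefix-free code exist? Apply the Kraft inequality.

Kraft inequality: Σ 2^(-l_i) ≤ 1 for prefix-free code
Calculating: 2^(-1) + 2^(-2) + 2^(-4) + 2^(-4) + 2^(-4)
= 0.5 + 0.25 + 0.0625 + 0.0625 + 0.0625
= 0.9375
Since 0.9375 ≤ 1, prefix-free code exists


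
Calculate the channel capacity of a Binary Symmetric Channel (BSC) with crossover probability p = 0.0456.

For BSC with error probability p:
C = 1 - H(p) where H(p) is binary entropy
H(0.0456) = -0.0456 × log₂(0.0456) - 0.9544 × log₂(0.9544)
H(p) = 0.2674
C = 1 - 0.2674 = 0.7326 bits/use


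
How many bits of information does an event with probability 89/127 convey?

Information content I(x) = -log₂(p(x))
I = -log₂(89/127) = -log₂(0.7008)
I = 0.5130 bits


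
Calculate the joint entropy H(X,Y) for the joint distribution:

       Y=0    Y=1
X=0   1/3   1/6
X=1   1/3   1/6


H(X,Y) = -Σ p(x,y) log₂ p(x,y)
  p(0,0)=1/3: -0.3333 × log₂(0.3333) = 0.5283
  p(0,1)=1/6: -0.1667 × log₂(0.1667) = 0.4308
  p(1,0)=1/3: -0.3333 × log₂(0.3333) = 0.5283
  p(1,1)=1/6: -0.1667 × log₂(0.1667) = 0.4308
H(X,Y) = 1.9183 bits


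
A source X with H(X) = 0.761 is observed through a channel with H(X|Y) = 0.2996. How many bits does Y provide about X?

I(X;Y) = H(X) - H(X|Y)
I(X;Y) = 0.761 - 0.2996 = 0.4614 bits


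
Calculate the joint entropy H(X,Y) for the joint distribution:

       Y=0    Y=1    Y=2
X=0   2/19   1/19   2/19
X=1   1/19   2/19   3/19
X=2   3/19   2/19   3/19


H(X,Y) = -Σ p(x,y) log₂ p(x,y)
  p(0,0)=2/19: -0.1053 × log₂(0.1053) = 0.3419
  p(0,1)=1/19: -0.0526 × log₂(0.0526) = 0.2236
  p(0,2)=2/19: -0.1053 × log₂(0.1053) = 0.3419
  p(1,0)=1/19: -0.0526 × log₂(0.0526) = 0.2236
  p(1,1)=2/19: -0.1053 × log₂(0.1053) = 0.3419
  p(1,2)=3/19: -0.1579 × log₂(0.1579) = 0.4205
  p(2,0)=3/19: -0.1579 × log₂(0.1579) = 0.4205
  p(2,1)=2/19: -0.1053 × log₂(0.1053) = 0.3419
  p(2,2)=3/19: -0.1579 × log₂(0.1579) = 0.4205
H(X,Y) = 3.0761 bits


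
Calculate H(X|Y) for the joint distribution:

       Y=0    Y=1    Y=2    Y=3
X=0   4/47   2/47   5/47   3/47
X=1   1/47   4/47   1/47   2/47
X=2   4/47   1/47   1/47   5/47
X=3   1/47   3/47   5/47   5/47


H(X|Y) = Σ_y p(y) H(X|Y=y)
  p(Y=0) = 10/47, H(X|Y=0) = 1.7219
  p(Y=1) = 10/47, H(X|Y=1) = 1.8464
  p(Y=2) = 12/47, H(X|Y=2) = 1.6500
  p(Y=3) = 15/47, H(X|Y=3) = 1.9086
H(X|Y) = 0.2128×1.7219 + 0.2128×1.8464 + 0.2553×1.6500 + 0.3191×1.9086 = 1.7896 bits
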